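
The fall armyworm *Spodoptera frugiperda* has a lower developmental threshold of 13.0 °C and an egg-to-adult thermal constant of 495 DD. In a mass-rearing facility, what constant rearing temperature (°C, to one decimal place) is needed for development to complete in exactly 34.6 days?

Required daily accumulation = 495 / 34.6 = 14.306 DD/day.
T = T_base + 14.306 = 13.0 + 14.306 = 27.306 ≈ 27.3 °C.

27.3 °C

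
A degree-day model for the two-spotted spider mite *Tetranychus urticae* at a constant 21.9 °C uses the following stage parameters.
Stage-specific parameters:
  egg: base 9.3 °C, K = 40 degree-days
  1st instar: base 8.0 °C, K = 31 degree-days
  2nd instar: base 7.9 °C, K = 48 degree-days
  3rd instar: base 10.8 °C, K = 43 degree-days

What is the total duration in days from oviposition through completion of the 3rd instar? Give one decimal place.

12.7 days

egg: 40 / (21.9 − 9.3) = 40 / 12.6 = 3.175 d.
1st instar: 31 / (21.9 − 8.0) = 31 / 13.9 = 2.230 d.
2nd instar: 48 / (21.9 − 7.9) = 48 / 14.0 = 3.429 d.
3rd instar: 43 / (21.9 − 10.8) = 43 / 11.1 = 3.874 d.
Sum = 12.707 ≈ 12.7 days.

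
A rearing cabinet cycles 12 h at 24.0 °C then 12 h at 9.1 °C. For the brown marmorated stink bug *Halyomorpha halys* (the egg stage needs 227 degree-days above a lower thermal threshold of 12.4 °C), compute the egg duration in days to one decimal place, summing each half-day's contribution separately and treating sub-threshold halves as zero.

39.1 days

Day half: max(0, 24.0 − 12.4) × 0.5 = 11.6 × 0.5 = 5.80 DD.
Night half: max(0, 9.1 − 12.4) × 0.5 = 0.0 × 0.5 = 0.00 DD.
Per 24 h: 5.80 DD/day.
Duration = 227 / 5.80 = 39.138 ≈ 39.1 days.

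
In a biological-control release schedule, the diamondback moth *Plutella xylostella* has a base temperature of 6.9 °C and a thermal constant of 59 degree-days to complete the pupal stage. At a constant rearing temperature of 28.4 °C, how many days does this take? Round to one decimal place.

Daily accumulation = 28.4 − 6.9 = 21.5 DD/day.
Duration = 59 / 21.5 = 2.744 ≈ 2.7 days.

2.7 days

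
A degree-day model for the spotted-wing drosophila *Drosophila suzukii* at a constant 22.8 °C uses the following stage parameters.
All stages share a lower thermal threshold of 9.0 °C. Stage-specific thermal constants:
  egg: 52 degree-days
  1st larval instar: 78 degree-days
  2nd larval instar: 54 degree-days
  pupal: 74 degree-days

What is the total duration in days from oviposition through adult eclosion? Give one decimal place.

Daily accumulation at 22.8 °C = 22.8 − 9.0 = 13.8 DD/day.
Total K = 52 + 78 + 54 + 74 = 258 DD.
Total duration = 258 / 13.8 = 18.696 ≈ 18.7 days.

18.7 days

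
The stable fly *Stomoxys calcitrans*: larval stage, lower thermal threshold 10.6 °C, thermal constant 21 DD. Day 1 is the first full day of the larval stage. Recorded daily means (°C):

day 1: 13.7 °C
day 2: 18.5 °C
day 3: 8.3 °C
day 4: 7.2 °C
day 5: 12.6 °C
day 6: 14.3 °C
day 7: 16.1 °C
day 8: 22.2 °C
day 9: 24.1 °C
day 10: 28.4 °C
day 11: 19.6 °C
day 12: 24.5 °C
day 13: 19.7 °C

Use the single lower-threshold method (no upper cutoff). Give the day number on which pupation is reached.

Daily DD above 10.6 °C: 3.1, 7.9, 0.0, 0.0, 2.0, 3.7, 5.5, 11.6, 13.5, 17.8, 9.0, 13.9, 9.1.
Cumulative: 3.1, 11.0, 11.0, 11.0, 13.0, 16.7, 22.2, 33.8, 47.3, 65.1, 74.1, 88.0, 97.1.
The total first reaches 21 DD on day 7.

day 7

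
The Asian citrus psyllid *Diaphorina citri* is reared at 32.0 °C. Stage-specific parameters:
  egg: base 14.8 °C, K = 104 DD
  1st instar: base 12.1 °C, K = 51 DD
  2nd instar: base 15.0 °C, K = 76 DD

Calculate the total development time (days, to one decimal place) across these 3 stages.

egg: 104 / (32.0 − 14.8) = 104 / 17.2 = 6.047 d.
1st instar: 51 / (32.0 − 12.1) = 51 / 19.9 = 2.563 d.
2nd instar: 76 / (32.0 − 15.0) = 76 / 17.0 = 4.471 d.
Sum = 13.080 ≈ 13.1 days.

13.1 days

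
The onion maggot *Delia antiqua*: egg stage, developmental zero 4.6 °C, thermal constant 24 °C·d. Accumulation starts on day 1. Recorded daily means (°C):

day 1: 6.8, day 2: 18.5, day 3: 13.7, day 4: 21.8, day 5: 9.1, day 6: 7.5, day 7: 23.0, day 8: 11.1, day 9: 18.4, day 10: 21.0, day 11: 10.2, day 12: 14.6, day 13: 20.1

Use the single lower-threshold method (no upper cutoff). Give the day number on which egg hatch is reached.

Daily DD above 4.6 °C: 2.2, 13.9, 9.1, 17.2, 4.5, 2.9, 18.4, 6.5, 13.8, 16.4, 5.6, 10.0, 15.5.
Cumulative: 2.2, 16.1, 25.2, 42.4, 46.9, 49.8, 68.2, 74.7, 88.5, 104.9, 110.5, 120.5, 136.0.
The total first reaches 24 DD on day 3.

day 3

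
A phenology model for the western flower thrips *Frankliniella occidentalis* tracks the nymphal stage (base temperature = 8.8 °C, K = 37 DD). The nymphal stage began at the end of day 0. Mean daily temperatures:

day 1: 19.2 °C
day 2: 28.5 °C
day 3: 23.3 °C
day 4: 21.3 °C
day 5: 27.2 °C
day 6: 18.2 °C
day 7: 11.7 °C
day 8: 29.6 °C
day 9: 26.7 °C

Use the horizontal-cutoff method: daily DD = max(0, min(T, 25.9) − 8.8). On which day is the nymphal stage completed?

Daily DD above 8.8 °C (capped at 17.1): 10.4, 17.1, 14.5, 12.5, 17.1, 9.4, 2.9, 17.1, 17.1.
Cumulative: 10.4, 27.5, 42.0, 54.5, 71.6, 81.0, 83.9, 101.0, 118.1.
The total first reaches 37 DD on day 3.

day 3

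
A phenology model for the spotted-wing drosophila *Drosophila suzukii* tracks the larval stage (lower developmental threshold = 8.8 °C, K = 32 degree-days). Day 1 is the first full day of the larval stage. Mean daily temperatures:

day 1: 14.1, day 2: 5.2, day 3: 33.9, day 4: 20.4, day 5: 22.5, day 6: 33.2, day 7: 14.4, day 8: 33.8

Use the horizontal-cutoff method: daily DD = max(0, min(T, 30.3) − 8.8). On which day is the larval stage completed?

day 4

Daily DD above 8.8 °C (capped at 21.5): 5.3, 0.0, 21.5, 11.6, 13.7, 21.5, 5.6, 21.5.
Cumulative: 5.3, 5.3, 26.8, 38.4, 52.1, 73.6, 79.2, 100.7.
The total first reaches 32 DD on day 4.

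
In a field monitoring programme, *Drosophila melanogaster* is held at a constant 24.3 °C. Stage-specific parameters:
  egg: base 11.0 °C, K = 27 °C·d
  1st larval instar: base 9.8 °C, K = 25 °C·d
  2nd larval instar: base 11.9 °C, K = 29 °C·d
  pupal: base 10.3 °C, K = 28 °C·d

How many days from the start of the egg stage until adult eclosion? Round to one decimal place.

8.1 days

egg: 27 / (24.3 − 11.0) = 27 / 13.3 = 2.030 d.
1st larval instar: 25 / (24.3 − 9.8) = 25 / 14.5 = 1.724 d.
2nd larval instar: 29 / (24.3 − 11.9) = 29 / 12.4 = 2.339 d.
pupal: 28 / (24.3 − 10.3) = 28 / 14.0 = 2.000 d.
Sum = 8.093 ≈ 8.1 days.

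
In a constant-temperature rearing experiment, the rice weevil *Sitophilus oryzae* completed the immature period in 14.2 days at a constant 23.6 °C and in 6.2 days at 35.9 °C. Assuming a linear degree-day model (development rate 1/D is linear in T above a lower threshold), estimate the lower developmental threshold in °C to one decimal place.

Under the model K = D·(T − T_b), so D₁·(T₁ − T_b) = D₂·(T₂ − T_b).
14.2·(23.6 − T_b) = 6.2·(35.9 − T_b)
T_b = (14.2·23.6 − 6.2·35.9) / (14.2 − 6.2) = 112.54 / 8.0 = 14.068 °C ≈ 14.1 °C.

14.1 °C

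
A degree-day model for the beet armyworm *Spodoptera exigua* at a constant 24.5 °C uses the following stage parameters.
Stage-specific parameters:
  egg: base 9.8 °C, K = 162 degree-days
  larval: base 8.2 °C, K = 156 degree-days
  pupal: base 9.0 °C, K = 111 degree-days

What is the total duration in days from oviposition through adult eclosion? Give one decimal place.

27.8 days

egg: 162 / (24.5 − 9.8) = 162 / 14.7 = 11.020 d.
larval: 156 / (24.5 − 8.2) = 156 / 16.3 = 9.571 d.
pupal: 111 / (24.5 − 9.0) = 111 / 15.5 = 7.161 d.
Sum = 27.752 ≈ 27.8 days.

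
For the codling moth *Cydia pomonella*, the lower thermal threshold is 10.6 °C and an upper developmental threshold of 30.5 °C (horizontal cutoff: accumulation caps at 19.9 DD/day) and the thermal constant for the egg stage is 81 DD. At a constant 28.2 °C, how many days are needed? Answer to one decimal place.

Daily accumulation = 28.2 − 10.6 = 17.6 DD/day.
Duration = 81 / 17.6 = 4.602 ≈ 4.6 days.

4.6 days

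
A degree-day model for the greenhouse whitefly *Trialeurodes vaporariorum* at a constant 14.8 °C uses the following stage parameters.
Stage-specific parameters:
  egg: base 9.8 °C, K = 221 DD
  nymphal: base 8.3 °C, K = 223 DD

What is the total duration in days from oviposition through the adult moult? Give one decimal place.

78.5 days

egg: 221 / (14.8 − 9.8) = 221 / 5.0 = 44.200 d.
nymphal: 223 / (14.8 − 8.3) = 223 / 6.5 = 34.308 d.
Sum = 78.508 ≈ 78.5 days.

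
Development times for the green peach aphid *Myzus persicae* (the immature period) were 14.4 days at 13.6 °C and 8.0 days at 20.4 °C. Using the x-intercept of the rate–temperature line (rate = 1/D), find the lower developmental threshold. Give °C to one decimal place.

5.1 °C

Linear rate model ⇒ the product D·(T − T_b) is constant across temperatures.
14.4·(13.6 − T_b) = 8.0·(20.4 − T_b)
T_b = (14.4·13.6 − 8.0·20.4) / (14.4 − 8.0) = 32.64 / 6.4 = 5.100 °C ≈ 5.1 °C.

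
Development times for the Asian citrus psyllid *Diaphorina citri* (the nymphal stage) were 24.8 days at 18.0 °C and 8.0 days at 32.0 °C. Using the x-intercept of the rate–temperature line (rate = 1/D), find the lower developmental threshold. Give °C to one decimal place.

11.3 °C

Equal thermal constants: D₁(T₁ − T_b) = D₂(T₂ − T_b).
24.8·(18.0 − T_b) = 8.0·(32.0 − T_b)
T_b = (24.8·18.0 − 8.0·32.0) / (24.8 − 8.0) = 190.40 / 16.8 = 11.333 °C ≈ 11.3 °C.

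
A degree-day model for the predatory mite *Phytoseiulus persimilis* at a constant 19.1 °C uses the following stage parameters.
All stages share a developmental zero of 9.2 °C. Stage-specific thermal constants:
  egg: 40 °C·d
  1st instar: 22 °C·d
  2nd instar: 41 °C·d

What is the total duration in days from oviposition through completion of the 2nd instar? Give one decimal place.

10.4 days

Daily accumulation at 19.1 °C = 19.1 − 9.2 = 9.9 DD/day.
Total K = 40 + 22 + 41 = 103 DD.
Total duration = 103 / 9.9 = 10.404 ≈ 10.4 days.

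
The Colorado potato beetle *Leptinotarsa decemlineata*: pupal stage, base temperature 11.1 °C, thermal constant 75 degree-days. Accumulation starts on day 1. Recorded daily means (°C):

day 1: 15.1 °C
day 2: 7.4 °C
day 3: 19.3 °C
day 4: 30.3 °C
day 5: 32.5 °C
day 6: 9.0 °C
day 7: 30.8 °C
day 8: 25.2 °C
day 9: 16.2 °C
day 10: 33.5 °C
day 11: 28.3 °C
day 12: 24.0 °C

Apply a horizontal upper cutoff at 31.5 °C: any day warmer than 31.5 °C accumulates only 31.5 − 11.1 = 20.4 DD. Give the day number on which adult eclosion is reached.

Daily DD above 11.1 °C (capped at 20.4): 4.0, 0.0, 8.2, 19.2, 20.4, 0.0, 19.7, 14.1, 5.1, 20.4, 17.2, 12.9.
Cumulative: 4.0, 4.0, 12.2, 31.4, 51.8, 51.8, 71.5, 85.6, 90.7, 111.1, 128.3, 141.2.
The total first reaches 75 DD on day 8.

day 8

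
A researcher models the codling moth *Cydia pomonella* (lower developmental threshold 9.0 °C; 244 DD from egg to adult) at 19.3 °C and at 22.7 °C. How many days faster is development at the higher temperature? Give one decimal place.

At 19.3 °C: 244 / (19.3 − 9.0) = 244 / 10.3 = 23.689 d.
At 22.7 °C: 244 / (22.7 − 9.0) = 244 / 13.7 = 17.810 d.
Difference = |23.689 − 17.810| = 5.879 ≈ 5.9 days.

5.9 days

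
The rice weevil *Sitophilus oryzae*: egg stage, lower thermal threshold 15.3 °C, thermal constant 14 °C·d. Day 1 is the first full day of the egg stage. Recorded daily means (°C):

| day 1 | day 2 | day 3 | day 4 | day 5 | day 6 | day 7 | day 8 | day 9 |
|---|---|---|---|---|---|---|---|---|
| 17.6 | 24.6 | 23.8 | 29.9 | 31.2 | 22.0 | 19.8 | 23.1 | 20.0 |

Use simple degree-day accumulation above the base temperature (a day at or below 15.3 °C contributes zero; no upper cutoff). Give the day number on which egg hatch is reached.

day 3

Daily DD above 15.3 °C: 2.3, 9.3, 8.5, 14.6, 15.9, 6.7, 4.5, 7.8, 4.7.
Cumulative: 2.3, 11.6, 20.1, 34.7, 50.6, 57.3, 61.8, 69.6, 74.3.
The total first reaches 14 DD on day 3.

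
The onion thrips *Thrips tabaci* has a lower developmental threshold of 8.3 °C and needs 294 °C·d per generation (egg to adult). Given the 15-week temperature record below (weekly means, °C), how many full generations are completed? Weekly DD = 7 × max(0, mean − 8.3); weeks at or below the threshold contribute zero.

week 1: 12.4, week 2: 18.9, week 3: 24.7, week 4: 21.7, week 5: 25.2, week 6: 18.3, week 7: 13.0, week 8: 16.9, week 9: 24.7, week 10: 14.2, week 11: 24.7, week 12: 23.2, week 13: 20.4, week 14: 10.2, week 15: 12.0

3 generations

Weekly DD (7 × max(0, T̄ − 8.3)): 28.7, 74.2, 114.8, 93.8, 118.3, 70.0, 32.9, 60.2, 114.8, 41.3, 114.8, 104.3, 84.7, 13.3, 25.9.
Season total = 1092.0 DD.
Complete generations = ⌊1092.0 / 294⌋ = 3.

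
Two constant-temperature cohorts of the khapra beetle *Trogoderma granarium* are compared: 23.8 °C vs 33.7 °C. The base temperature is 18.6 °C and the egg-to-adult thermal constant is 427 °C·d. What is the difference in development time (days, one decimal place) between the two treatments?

At 23.8 °C: 427 / (23.8 − 18.6) = 427 / 5.2 = 82.115 d.
At 33.7 °C: 427 / (33.7 − 18.6) = 427 / 15.1 = 28.278 d.
Difference = |82.115 − 28.278| = 53.837 ≈ 53.8 days.

53.8 days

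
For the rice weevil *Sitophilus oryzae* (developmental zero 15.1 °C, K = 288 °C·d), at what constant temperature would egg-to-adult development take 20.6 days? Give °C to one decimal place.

29.1 °C

Required daily accumulation = 288 / 20.6 = 13.981 DD/day.
T = T_base + 13.981 = 15.1 + 13.981 = 29.081 ≈ 29.1 °C.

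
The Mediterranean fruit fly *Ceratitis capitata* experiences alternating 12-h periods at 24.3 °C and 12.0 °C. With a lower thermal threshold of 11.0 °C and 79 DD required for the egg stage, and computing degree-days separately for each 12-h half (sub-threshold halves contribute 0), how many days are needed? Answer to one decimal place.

11.0 days

Day half: max(0, 24.3 − 11.0) × 0.5 = 13.3 × 0.5 = 6.65 DD.
Night half: max(0, 12.0 − 11.0) × 0.5 = 1.0 × 0.5 = 0.50 DD.
Per 24 h: 7.15 DD/day.
Duration = 79 / 7.15 = 11.049 ≈ 11.0 days.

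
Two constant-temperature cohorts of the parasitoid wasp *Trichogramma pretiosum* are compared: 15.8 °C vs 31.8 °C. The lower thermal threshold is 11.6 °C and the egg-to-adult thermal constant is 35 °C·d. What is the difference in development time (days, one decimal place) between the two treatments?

At 15.8 °C: 35 / (15.8 − 11.6) = 35 / 4.2 = 8.333 d.
At 31.8 °C: 35 / (31.8 − 11.6) = 35 / 20.2 = 1.733 d.
Difference = |8.333 − 1.733| = 6.601 ≈ 6.6 days.

6.6 days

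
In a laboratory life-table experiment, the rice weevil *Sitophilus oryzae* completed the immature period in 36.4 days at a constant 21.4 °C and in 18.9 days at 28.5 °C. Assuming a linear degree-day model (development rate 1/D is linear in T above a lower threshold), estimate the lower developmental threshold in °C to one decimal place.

13.7 °C

Linear rate model ⇒ the product D·(T − T_b) is constant across temperatures.
36.4·(21.4 − T_b) = 18.9·(28.5 − T_b)
T_b = (36.4·21.4 − 18.9·28.5) / (36.4 − 18.9) = 240.31 / 17.5 = 13.732 °C ≈ 13.7 °C.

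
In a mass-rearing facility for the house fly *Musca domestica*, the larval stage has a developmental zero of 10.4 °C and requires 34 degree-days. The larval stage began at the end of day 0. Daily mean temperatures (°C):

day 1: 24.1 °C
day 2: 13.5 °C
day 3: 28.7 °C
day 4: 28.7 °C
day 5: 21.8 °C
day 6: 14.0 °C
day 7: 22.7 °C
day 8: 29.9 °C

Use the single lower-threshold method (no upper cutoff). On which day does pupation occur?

Daily DD above 10.4 °C: 13.7, 3.1, 18.3, 18.3, 11.4, 3.6, 12.3, 19.5.
Cumulative: 13.7, 16.8, 35.1, 53.4, 64.8, 68.4, 80.7, 100.2.
The total first reaches 34 DD on day 3.

day 3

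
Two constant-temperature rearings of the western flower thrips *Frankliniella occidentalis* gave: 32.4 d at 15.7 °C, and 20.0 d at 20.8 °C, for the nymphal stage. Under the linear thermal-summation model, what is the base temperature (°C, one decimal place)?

7.5 °C

Under the model K = D·(T − T_b), so D₁·(T₁ − T_b) = D₂·(T₂ − T_b).
32.4·(15.7 − T_b) = 20.0·(20.8 − T_b)
T_b = (32.4·15.7 − 20.0·20.8) / (32.4 − 20.0) = 92.68 / 12.4 = 7.474 °C ≈ 7.5 °C.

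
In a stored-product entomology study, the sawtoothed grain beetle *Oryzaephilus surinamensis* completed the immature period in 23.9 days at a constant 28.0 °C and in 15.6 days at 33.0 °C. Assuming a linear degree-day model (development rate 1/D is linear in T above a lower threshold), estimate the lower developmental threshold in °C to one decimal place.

18.6 °C

Equal thermal constants: D₁(T₁ − T_b) = D₂(T₂ − T_b).
23.9·(28.0 − T_b) = 15.6·(33.0 − T_b)
T_b = (23.9·28.0 − 15.6·33.0) / (23.9 − 15.6) = 154.40 / 8.3 = 18.602 °C ≈ 18.6 °C.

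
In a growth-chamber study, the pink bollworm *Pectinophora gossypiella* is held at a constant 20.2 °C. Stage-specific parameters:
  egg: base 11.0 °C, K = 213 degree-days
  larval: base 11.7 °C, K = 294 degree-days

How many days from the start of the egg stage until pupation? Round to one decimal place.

egg: 213 / (20.2 − 11.0) = 213 / 9.2 = 23.152 d.
larval: 294 / (20.2 − 11.7) = 294 / 8.5 = 34.588 d.
Sum = 57.740 ≈ 57.7 days.

57.7 days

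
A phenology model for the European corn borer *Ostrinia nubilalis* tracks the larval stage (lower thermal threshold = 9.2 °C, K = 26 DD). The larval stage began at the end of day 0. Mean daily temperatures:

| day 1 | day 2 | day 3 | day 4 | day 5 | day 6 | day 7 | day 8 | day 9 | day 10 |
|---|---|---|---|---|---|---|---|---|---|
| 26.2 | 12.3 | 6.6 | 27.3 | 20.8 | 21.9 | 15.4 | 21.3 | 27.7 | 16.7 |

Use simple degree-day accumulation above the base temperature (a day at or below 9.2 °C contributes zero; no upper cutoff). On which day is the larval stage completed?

Daily DD above 9.2 °C: 17.0, 3.1, 0.0, 18.1, 11.6, 12.7, 6.2, 12.1, 18.5, 7.5.
Cumulative: 17.0, 20.1, 20.1, 38.2, 49.8, 62.5, 68.7, 80.8, 99.3, 106.8.
The total first reaches 26 DD on day 4.

day 4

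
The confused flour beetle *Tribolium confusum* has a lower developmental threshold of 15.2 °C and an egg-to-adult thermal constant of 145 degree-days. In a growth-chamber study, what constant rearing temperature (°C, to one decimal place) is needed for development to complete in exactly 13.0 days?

26.4 °C

Required daily accumulation = 145 / 13.0 = 11.154 DD/day.
T = T_base + 11.154 = 15.2 + 11.154 = 26.354 ≈ 26.4 °C.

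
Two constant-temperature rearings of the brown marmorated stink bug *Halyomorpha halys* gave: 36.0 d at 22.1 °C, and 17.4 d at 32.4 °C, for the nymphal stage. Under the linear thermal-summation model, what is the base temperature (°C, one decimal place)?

Linear rate model ⇒ the product D·(T − T_b) is constant across temperatures.
36.0·(22.1 − T_b) = 17.4·(32.4 − T_b)
T_b = (36.0·22.1 − 17.4·32.4) / (36.0 − 17.4) = 231.84 / 18.6 = 12.465 °C ≈ 12.5 °C.

12.5 °C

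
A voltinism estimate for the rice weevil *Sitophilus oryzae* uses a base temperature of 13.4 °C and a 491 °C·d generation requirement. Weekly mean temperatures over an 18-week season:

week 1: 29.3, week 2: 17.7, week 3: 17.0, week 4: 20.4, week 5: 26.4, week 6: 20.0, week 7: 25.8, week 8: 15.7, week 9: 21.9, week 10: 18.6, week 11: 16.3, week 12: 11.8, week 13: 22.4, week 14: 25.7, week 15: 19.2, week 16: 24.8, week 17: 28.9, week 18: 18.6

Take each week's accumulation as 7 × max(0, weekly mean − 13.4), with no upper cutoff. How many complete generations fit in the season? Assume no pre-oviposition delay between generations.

2 generations

Weekly DD (7 × max(0, T̄ − 13.4)): 111.3, 30.1, 25.2, 49.0, 91.0, 46.2, 86.8, 16.1, 59.5, 36.4, 20.3, 0.0, 63.0, 86.1, 40.6, 79.8, 108.5, 36.4.
Season total = 986.3 DD.
Complete generations = ⌊986.3 / 491⌋ = 2.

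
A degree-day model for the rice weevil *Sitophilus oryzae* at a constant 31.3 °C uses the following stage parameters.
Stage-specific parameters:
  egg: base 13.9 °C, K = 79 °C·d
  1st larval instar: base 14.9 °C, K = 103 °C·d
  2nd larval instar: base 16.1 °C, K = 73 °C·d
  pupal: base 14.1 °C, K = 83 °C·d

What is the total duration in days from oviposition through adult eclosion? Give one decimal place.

20.4 days

egg: 79 / (31.3 − 13.9) = 79 / 17.4 = 4.540 d.
1st larval instar: 103 / (31.3 − 14.9) = 103 / 16.4 = 6.280 d.
2nd larval instar: 73 / (31.3 − 16.1) = 73 / 15.2 = 4.803 d.
pupal: 83 / (31.3 − 14.1) = 83 / 17.2 = 4.826 d.
Sum = 20.449 ≈ 20.4 days.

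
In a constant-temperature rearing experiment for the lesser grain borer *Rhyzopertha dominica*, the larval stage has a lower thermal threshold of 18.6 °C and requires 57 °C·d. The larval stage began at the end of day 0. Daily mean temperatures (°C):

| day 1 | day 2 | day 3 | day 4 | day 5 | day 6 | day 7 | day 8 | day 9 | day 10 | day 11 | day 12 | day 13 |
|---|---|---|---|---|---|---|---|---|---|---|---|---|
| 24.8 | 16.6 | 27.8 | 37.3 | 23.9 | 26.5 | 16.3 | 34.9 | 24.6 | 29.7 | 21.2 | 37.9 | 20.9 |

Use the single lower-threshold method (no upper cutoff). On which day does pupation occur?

Daily DD above 18.6 °C: 6.2, 0.0, 9.2, 18.7, 5.3, 7.9, 0.0, 16.3, 6.0, 11.1, 2.6, 19.3, 2.3.
Cumulative: 6.2, 6.2, 15.4, 34.1, 39.4, 47.3, 47.3, 63.6, 69.6, 80.7, 83.3, 102.6, 104.9.
The total first reaches 57 DD on day 8.

day 8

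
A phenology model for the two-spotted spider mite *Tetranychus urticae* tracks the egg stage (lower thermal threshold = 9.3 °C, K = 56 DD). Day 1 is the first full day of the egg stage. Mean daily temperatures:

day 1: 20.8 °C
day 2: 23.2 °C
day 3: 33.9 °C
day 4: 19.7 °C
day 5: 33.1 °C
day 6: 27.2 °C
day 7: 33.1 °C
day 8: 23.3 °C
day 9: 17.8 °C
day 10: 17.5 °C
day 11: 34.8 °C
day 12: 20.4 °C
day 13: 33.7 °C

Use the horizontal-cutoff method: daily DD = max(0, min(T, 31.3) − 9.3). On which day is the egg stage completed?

day 4

Daily DD above 9.3 °C (capped at 22.0): 11.5, 13.9, 22.0, 10.4, 22.0, 17.9, 22.0, 14.0, 8.5, 8.2, 22.0, 11.1, 22.0.
Cumulative: 11.5, 25.4, 47.4, 57.8, 79.8, 97.7, 119.7, 133.7, 142.2, 150.4, 172.4, 183.5, 205.5.
The total first reaches 56 DD on day 4.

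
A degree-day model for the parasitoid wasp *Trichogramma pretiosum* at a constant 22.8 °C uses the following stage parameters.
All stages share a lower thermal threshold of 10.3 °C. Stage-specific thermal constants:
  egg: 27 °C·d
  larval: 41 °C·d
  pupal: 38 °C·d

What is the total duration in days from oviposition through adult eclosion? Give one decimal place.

8.5 days

Daily accumulation at 22.8 °C = 22.8 − 10.3 = 12.5 DD/day.
Total K = 27 + 41 + 38 = 106 DD.
Total duration = 106 / 12.5 = 8.480 ≈ 8.5 days.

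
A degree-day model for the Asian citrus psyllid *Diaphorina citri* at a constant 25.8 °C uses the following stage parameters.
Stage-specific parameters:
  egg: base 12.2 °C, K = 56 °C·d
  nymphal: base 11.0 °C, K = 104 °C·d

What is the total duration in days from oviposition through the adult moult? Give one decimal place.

11.1 days

egg: 56 / (25.8 − 12.2) = 56 / 13.6 = 4.118 d.
nymphal: 104 / (25.8 − 11.0) = 104 / 14.8 = 7.027 d.
Sum = 11.145 ≈ 11.1 days.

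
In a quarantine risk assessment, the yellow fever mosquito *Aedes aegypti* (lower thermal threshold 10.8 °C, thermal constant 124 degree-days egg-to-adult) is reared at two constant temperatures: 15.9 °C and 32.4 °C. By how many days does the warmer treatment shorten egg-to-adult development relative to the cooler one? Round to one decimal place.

18.6 days

At 15.9 °C: 124 / (15.9 − 10.8) = 124 / 5.1 = 24.314 d.
At 32.4 °C: 124 / (32.4 − 10.8) = 124 / 21.6 = 5.741 d.
Difference = |24.314 − 5.741| = 18.573 ≈ 18.6 days.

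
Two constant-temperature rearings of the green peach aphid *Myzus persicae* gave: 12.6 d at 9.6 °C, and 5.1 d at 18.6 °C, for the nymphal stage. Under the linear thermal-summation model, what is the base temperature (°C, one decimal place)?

3.5 °C

Under the model K = D·(T − T_b), so D₁·(T₁ − T_b) = D₂·(T₂ − T_b).
12.6·(9.6 − T_b) = 5.1·(18.6 − T_b)
T_b = (12.6·9.6 − 5.1·18.6) / (12.6 − 5.1) = 26.10 / 7.5 = 3.480 °C ≈ 3.5 °C.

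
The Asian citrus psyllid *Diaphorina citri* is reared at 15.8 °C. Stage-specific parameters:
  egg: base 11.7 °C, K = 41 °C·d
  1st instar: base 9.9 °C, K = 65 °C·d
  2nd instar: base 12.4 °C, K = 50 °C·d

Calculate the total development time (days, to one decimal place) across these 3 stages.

35.7 days

egg: 41 / (15.8 − 11.7) = 41 / 4.1 = 10.000 d.
1st instar: 65 / (15.8 − 9.9) = 65 / 5.9 = 11.017 d.
2nd instar: 50 / (15.8 − 12.4) = 50 / 3.4 = 14.706 d.
Sum = 35.723 ≈ 35.7 days.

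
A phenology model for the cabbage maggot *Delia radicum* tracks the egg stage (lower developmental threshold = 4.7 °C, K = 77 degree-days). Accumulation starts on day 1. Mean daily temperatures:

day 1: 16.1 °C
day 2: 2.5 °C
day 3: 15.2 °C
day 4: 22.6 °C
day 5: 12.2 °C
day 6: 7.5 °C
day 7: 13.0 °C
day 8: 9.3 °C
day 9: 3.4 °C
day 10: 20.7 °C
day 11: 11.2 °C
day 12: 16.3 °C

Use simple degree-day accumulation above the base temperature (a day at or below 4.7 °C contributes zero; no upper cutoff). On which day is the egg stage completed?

Daily DD above 4.7 °C: 11.4, 0.0, 10.5, 17.9, 7.5, 2.8, 8.3, 4.6, 0.0, 16.0, 6.5, 11.6.
Cumulative: 11.4, 11.4, 21.9, 39.8, 47.3, 50.1, 58.4, 63.0, 63.0, 79.0, 85.5, 97.1.
The total first reaches 77 DD on day 10.

day 10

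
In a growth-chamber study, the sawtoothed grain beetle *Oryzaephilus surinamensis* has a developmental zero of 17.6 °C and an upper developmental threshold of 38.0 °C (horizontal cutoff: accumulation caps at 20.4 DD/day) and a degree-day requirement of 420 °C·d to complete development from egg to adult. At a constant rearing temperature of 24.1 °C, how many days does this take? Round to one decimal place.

Daily accumulation = 24.1 − 17.6 = 6.5 DD/day.
Duration = 420 / 6.5 = 64.615 ≈ 64.6 days.

64.6 days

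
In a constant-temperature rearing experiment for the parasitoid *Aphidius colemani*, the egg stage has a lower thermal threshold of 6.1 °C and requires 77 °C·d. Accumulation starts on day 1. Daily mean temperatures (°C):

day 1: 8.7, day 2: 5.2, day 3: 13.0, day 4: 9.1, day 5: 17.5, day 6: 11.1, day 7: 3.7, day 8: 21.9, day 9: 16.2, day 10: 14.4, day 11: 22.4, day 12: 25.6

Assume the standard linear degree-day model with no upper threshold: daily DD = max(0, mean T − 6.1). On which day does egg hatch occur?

Daily DD above 6.1 °C: 2.6, 0.0, 6.9, 3.0, 11.4, 5.0, 0.0, 15.8, 10.1, 8.3, 16.3, 19.5.
Cumulative: 2.6, 2.6, 9.5, 12.5, 23.9, 28.9, 28.9, 44.7, 54.8, 63.1, 79.4, 98.9.
The total first reaches 77 DD on day 11.

day 11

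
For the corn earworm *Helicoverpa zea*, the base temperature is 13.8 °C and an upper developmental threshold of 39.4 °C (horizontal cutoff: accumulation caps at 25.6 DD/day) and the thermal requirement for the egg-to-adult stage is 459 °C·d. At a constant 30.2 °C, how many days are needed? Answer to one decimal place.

Daily accumulation = 30.2 − 13.8 = 16.4 DD/day.
Duration = 459 / 16.4 = 27.988 ≈ 28.0 days.

28.0 days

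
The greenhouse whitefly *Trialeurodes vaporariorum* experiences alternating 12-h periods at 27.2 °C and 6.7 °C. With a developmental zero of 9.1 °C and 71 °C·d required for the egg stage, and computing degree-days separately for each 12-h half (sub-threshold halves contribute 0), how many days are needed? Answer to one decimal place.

7.8 days

Day half: max(0, 27.2 − 9.1) × 0.5 = 18.1 × 0.5 = 9.05 DD.
Night half: max(0, 6.7 − 9.1) × 0.5 = 0.0 × 0.5 = 0.00 DD.
Per 24 h: 9.05 DD/day.
Duration = 71 / 9.05 = 7.845 ≈ 7.8 days.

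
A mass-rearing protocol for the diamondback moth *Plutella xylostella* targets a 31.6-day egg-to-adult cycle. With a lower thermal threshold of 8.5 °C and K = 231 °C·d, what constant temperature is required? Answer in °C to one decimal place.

15.8 °C

Required daily accumulation = 231 / 31.6 = 7.310 DD/day.
T = T_base + 7.310 = 8.5 + 7.310 = 15.810 ≈ 15.8 °C.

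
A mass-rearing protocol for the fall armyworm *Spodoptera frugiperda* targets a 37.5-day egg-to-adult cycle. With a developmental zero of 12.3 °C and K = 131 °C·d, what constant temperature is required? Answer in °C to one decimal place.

Required daily accumulation = 131 / 37.5 = 3.493 DD/day.
T = T_base + 3.493 = 12.3 + 3.493 = 15.793 ≈ 15.8 °C.

15.8 °C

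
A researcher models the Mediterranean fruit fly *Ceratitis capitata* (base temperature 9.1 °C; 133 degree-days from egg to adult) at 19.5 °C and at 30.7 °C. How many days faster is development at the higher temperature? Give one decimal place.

6.6 days

At 19.5 °C: 133 / (19.5 − 9.1) = 133 / 10.4 = 12.788 d.
At 30.7 °C: 133 / (30.7 − 9.1) = 133 / 21.6 = 6.157 d.
Difference = |12.788 − 6.157| = 6.631 ≈ 6.6 days.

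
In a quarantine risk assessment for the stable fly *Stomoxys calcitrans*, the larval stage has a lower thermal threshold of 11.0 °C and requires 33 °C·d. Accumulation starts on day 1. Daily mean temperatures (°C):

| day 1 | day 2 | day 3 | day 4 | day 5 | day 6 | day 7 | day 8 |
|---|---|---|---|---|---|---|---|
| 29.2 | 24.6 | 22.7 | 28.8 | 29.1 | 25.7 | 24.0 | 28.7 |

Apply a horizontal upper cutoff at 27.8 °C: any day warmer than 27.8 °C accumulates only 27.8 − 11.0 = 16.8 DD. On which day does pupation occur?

day 3

Daily DD above 11.0 °C (capped at 16.8): 16.8, 13.6, 11.7, 16.8, 16.8, 14.7, 13.0, 16.8.
Cumulative: 16.8, 30.4, 42.1, 58.9, 75.7, 90.4, 103.4, 120.2.
The total first reaches 33 DD on day 3.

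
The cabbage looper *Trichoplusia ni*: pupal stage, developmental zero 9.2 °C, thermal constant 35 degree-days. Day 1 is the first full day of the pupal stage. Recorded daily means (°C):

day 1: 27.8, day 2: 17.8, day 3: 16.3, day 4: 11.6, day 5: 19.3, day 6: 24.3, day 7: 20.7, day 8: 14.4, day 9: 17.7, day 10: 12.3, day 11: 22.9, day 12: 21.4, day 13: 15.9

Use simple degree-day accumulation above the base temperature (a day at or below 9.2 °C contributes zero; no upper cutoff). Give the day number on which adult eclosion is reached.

day 4

Daily DD above 9.2 °C: 18.6, 8.6, 7.1, 2.4, 10.1, 15.1, 11.5, 5.2, 8.5, 3.1, 13.7, 12.2, 6.7.
Cumulative: 18.6, 27.2, 34.3, 36.7, 46.8, 61.9, 73.4, 78.6, 87.1, 90.2, 103.9, 116.1, 122.8.
The total first reaches 35 DD on day 4.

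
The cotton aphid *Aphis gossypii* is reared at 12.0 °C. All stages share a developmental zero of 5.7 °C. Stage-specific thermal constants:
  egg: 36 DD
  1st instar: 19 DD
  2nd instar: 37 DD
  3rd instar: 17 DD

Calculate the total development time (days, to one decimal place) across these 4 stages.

17.3 days

Daily accumulation at 12.0 °C = 12.0 − 5.7 = 6.3 DD/day.
Total K = 36 + 19 + 37 + 17 = 109 DD.
Total duration = 109 / 6.3 = 17.302 ≈ 17.3 days.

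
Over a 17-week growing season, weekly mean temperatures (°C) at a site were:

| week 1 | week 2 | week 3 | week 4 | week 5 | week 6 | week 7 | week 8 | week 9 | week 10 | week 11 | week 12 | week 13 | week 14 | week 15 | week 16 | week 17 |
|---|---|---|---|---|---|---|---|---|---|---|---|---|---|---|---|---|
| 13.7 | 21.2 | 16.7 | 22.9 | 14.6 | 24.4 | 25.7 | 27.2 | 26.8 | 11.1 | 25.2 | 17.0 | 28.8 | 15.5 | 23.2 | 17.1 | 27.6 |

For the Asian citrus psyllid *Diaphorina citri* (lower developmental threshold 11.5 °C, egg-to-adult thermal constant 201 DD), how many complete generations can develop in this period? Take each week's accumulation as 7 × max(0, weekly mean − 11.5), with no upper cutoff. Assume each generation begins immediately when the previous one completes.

Weekly DD (7 × max(0, T̄ − 11.5)): 15.4, 67.9, 36.4, 79.8, 21.7, 90.3, 99.4, 109.9, 107.1, 0.0, 95.9, 38.5, 121.1, 28.0, 81.9, 39.2, 112.7.
Season total = 1145.2 DD.
Complete generations = ⌊1145.2 / 201⌋ = 5.

5 generations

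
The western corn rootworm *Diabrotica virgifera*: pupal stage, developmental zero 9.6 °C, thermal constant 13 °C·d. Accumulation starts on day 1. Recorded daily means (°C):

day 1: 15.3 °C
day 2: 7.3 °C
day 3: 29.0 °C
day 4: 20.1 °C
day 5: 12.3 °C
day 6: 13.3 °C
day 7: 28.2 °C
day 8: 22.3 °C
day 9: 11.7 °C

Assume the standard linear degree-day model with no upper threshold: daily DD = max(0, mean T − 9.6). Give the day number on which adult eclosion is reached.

Daily DD above 9.6 °C: 5.7, 0.0, 19.4, 10.5, 2.7, 3.7, 18.6, 12.7, 2.1.
Cumulative: 5.7, 5.7, 25.1, 35.6, 38.3, 42.0, 60.6, 73.3, 75.4.
The total first reaches 13 DD on day 3.

day 3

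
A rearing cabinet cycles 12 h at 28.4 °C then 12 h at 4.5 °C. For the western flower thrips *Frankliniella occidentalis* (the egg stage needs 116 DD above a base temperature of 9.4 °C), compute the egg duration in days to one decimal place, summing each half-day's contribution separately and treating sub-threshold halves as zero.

Day half: max(0, 28.4 − 9.4) × 0.5 = 19.0 × 0.5 = 9.50 DD.
Night half: max(0, 4.5 − 9.4) × 0.5 = 0.0 × 0.5 = 0.00 DD.
Per 24 h: 9.50 DD/day.
Duration = 116 / 9.50 = 12.211 ≈ 12.2 days.

12.2 days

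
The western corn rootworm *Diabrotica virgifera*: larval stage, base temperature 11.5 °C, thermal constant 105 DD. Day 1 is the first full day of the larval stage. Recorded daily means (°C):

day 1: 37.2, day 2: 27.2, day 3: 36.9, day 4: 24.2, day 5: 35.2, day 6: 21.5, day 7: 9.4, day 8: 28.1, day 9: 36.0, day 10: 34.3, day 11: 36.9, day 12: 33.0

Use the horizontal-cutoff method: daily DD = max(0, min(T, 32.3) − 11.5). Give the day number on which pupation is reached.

Daily DD above 11.5 °C (capped at 20.8): 20.8, 15.7, 20.8, 12.7, 20.8, 10.0, 0.0, 16.6, 20.8, 20.8, 20.8, 20.8.
Cumulative: 20.8, 36.5, 57.3, 70.0, 90.8, 100.8, 100.8, 117.4, 138.2, 159.0, 179.8, 200.6.
The total first reaches 105 DD on day 8.

day 8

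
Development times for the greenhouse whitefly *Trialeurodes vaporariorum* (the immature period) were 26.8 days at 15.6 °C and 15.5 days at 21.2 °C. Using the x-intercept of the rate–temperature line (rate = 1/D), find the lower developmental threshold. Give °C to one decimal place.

7.9 °C

Under the model K = D·(T − T_b), so D₁·(T₁ − T_b) = D₂·(T₂ − T_b).
26.8·(15.6 − T_b) = 15.5·(21.2 − T_b)
T_b = (26.8·15.6 − 15.5·21.2) / (26.8 − 15.5) = 89.48 / 11.3 = 7.919 °C ≈ 7.9 °C.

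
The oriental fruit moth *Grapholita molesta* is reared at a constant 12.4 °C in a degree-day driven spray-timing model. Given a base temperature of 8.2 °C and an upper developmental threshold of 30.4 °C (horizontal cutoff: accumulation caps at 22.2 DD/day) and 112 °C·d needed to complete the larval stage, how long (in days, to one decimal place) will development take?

26.7 days

Daily accumulation = 12.4 − 8.2 = 4.2 DD/day.
Duration = 112 / 4.2 = 26.667 ≈ 26.7 days.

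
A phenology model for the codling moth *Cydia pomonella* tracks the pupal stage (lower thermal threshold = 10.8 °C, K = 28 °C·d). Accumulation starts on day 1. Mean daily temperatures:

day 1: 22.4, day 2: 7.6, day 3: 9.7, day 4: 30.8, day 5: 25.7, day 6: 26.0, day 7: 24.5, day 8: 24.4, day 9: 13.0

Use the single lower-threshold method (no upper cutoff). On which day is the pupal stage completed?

Daily DD above 10.8 °C: 11.6, 0.0, 0.0, 20.0, 14.9, 15.2, 13.7, 13.6, 2.2.
Cumulative: 11.6, 11.6, 11.6, 31.6, 46.5, 61.7, 75.4, 89.0, 91.2.
The total first reaches 28 DD on day 4.

day 4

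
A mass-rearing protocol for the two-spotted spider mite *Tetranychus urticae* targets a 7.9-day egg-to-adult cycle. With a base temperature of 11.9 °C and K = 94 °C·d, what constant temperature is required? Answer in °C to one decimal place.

Required daily accumulation = 94 / 7.9 = 11.899 DD/day.
T = T_base + 11.899 = 11.9 + 11.899 = 23.799 ≈ 23.8 °C.

23.8 °C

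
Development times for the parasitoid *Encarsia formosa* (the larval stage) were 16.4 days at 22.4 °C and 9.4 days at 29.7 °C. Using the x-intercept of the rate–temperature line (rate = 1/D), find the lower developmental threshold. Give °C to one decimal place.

12.6 °C

Under the model K = D·(T − T_b), so D₁·(T₁ − T_b) = D₂·(T₂ − T_b).
16.4·(22.4 − T_b) = 9.4·(29.7 − T_b)
T_b = (16.4·22.4 − 9.4·29.7) / (16.4 − 9.4) = 88.18 / 7.0 = 12.597 °C ≈ 12.6 °C.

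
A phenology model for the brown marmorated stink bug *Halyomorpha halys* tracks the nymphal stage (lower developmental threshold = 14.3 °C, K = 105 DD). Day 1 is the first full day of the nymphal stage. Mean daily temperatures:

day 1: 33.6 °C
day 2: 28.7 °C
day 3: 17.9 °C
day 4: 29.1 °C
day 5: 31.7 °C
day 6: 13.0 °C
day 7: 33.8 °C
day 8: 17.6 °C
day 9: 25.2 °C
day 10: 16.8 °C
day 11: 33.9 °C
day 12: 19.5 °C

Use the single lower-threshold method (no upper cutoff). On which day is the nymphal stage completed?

day 10

Daily DD above 14.3 °C: 19.3, 14.4, 3.6, 14.8, 17.4, 0.0, 19.5, 3.3, 10.9, 2.5, 19.6, 5.2.
Cumulative: 19.3, 33.7, 37.3, 52.1, 69.5, 69.5, 89.0, 92.3, 103.2, 105.7, 125.3, 130.5.
The total first reaches 105 DD on day 10.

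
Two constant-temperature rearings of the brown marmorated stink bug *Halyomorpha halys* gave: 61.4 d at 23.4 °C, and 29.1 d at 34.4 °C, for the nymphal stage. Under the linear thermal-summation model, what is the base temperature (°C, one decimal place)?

Equal thermal constants: D₁(T₁ − T_b) = D₂(T₂ − T_b).
61.4·(23.4 − T_b) = 29.1·(34.4 − T_b)
T_b = (61.4·23.4 − 29.1·34.4) / (61.4 − 29.1) = 435.72 / 32.3 = 13.490 °C ≈ 13.5 °C.

13.5 °C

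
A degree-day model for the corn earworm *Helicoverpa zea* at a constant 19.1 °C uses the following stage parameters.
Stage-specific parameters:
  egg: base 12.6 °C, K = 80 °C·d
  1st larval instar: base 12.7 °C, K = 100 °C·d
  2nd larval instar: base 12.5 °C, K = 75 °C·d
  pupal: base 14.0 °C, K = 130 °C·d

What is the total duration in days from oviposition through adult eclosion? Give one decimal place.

egg: 80 / (19.1 − 12.6) = 80 / 6.5 = 12.308 d.
1st larval instar: 100 / (19.1 − 12.7) = 100 / 6.4 = 15.625 d.
2nd larval instar: 75 / (19.1 − 12.5) = 75 / 6.6 = 11.364 d.
pupal: 130 / (19.1 − 14.0) = 130 / 5.1 = 25.490 d.
Sum = 64.787 ≈ 64.8 days.

64.8 days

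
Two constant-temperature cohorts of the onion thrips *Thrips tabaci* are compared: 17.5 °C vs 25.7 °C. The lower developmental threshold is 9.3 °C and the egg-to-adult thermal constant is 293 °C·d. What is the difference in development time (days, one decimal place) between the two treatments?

At 17.5 °C: 293 / (17.5 − 9.3) = 293 / 8.2 = 35.732 d.
At 25.7 °C: 293 / (25.7 − 9.3) = 293 / 16.4 = 17.866 d.
Difference = |35.732 − 17.866| = 17.866 ≈ 17.9 days.

17.9 days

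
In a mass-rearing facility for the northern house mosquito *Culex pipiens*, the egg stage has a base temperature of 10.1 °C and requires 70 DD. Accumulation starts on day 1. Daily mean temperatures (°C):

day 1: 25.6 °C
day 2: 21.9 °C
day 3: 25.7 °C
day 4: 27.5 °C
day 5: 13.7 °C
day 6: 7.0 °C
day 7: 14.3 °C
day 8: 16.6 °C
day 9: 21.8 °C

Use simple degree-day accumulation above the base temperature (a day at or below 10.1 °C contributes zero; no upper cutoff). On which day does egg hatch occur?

Daily DD above 10.1 °C: 15.5, 11.8, 15.6, 17.4, 3.6, 0.0, 4.2, 6.5, 11.7.
Cumulative: 15.5, 27.3, 42.9, 60.3, 63.9, 63.9, 68.1, 74.6, 86.3.
The total first reaches 70 DD on day 8.

day 8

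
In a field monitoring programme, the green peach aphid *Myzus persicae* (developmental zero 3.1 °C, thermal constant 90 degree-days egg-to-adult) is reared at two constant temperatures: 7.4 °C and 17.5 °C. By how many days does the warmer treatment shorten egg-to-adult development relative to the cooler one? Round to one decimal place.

At 7.4 °C: 90 / (7.4 − 3.1) = 90 / 4.3 = 20.930 d.
At 17.5 °C: 90 / (17.5 − 3.1) = 90 / 14.4 = 6.250 d.
Difference = |20.930 − 6.250| = 14.680 ≈ 14.7 days.

14.7 days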